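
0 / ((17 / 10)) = 0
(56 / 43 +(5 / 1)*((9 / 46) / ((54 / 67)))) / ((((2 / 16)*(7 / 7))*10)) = 29861 / 14835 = 2.01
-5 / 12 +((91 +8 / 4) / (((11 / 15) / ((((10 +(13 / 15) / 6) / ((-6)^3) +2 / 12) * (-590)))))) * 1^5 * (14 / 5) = -7448269 / 297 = -25078.35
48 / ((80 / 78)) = 234 / 5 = 46.80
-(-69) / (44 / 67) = 4623 / 44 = 105.07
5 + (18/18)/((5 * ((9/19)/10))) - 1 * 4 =47/9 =5.22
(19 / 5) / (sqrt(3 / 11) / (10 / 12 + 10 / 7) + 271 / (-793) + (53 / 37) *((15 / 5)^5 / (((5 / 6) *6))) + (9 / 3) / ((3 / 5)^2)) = 226840841191297047 / 4632753931470361223-117475911796698 *sqrt(33) / 4632753931470361223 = 0.05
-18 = -18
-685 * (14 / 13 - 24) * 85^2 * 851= 1255088201750 / 13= 96545246288.46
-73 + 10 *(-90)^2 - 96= 80831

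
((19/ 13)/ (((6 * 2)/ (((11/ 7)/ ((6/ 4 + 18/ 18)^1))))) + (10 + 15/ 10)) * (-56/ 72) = -15802/ 1755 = -9.00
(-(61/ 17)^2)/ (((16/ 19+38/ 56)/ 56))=-110856032/ 233801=-474.15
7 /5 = 1.40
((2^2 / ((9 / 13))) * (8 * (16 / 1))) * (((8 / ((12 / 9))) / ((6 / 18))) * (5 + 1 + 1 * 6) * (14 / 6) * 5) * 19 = 35409920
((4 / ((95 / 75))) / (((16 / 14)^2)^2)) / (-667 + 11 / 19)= -36015 / 12965888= -0.00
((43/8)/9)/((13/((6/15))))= 43/2340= 0.02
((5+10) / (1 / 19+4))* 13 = 3705 / 77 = 48.12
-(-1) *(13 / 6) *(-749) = -9737 / 6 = -1622.83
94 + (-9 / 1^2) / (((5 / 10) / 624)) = -11138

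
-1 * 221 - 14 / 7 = -223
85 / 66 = 1.29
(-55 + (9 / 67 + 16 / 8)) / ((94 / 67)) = -1771 / 47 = -37.68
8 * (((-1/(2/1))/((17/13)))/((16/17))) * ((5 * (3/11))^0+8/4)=-9.75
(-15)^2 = 225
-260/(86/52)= -6760/43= -157.21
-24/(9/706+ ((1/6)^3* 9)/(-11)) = -2236608/835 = -2678.57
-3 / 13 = -0.23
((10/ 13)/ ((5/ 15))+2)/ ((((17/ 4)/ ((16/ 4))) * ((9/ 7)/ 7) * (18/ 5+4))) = 109760/ 37791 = 2.90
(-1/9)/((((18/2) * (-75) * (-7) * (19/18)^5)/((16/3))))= -41472/433317325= -0.00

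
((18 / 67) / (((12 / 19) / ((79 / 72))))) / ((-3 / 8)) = -1501 / 1206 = -1.24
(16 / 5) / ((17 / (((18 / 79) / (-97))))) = -288 / 651355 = -0.00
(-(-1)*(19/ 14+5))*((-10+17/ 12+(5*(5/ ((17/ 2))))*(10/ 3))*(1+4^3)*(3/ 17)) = 1440465/ 16184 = 89.01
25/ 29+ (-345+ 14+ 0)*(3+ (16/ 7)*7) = -182356/ 29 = -6288.14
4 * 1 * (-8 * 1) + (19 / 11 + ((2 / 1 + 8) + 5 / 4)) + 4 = -661 / 44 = -15.02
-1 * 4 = -4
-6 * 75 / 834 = -75 / 139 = -0.54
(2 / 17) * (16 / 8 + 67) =138 / 17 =8.12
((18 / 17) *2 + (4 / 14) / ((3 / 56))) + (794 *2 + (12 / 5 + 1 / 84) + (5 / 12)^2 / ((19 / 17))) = 2601445823 / 1627920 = 1598.02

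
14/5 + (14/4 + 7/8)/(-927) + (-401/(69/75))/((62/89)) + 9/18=-16454730743/26438040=-622.39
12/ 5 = 2.40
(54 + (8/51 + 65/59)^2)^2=253272381967398049/81976382754561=3089.58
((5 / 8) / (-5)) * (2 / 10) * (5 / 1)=-1 / 8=-0.12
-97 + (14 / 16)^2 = -6159 / 64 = -96.23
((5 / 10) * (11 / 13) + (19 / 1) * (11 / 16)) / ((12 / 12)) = 2805 / 208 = 13.49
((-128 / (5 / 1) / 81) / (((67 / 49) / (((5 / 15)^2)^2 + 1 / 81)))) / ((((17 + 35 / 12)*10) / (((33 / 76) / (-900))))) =17248 / 1247602854375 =0.00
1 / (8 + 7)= 1 / 15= 0.07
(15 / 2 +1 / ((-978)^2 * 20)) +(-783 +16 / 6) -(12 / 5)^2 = -778.59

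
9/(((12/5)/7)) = 26.25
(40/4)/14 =5/7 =0.71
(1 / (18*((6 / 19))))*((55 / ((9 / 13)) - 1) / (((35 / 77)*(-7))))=-73777 / 17010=-4.34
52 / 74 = 26 / 37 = 0.70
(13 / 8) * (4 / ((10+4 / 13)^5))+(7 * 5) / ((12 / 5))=3780364780027 / 259224020544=14.58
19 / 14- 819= -817.64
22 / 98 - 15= -724 / 49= -14.78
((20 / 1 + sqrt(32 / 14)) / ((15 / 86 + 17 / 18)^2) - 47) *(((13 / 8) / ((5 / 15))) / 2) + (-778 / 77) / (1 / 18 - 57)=-17861930743929 / 236761109200 + 5840991 *sqrt(7) / 5249692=-72.50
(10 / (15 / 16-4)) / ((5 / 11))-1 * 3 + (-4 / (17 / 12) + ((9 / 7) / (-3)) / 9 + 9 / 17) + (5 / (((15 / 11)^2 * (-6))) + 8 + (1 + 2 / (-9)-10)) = -3192773 / 224910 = -14.20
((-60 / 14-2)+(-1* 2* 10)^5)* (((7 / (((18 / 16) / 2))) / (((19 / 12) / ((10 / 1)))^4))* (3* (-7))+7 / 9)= 1560674450414105876 / 1172889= 1330624168539.48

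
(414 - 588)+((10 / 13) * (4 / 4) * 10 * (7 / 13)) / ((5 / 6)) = -28566 / 169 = -169.03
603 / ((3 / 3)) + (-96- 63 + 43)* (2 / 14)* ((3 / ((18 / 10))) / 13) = 600.88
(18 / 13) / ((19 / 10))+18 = 4626 / 247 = 18.73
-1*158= -158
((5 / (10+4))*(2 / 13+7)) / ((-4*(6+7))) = -465 / 9464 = -0.05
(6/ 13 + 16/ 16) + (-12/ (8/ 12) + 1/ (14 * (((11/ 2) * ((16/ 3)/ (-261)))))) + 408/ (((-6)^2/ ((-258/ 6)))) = -24240569/ 48048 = -504.51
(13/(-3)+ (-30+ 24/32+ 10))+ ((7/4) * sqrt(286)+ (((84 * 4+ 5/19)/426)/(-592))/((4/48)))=-28269925/1197912+ 7 * sqrt(286)/4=6.00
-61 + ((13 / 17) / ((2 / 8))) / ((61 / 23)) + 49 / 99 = -59.35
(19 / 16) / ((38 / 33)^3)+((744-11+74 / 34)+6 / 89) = 51457260873 / 69912704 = 736.02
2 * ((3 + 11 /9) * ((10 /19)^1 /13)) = 40 /117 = 0.34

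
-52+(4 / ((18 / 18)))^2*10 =108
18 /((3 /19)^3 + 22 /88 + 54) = 493848 /1488511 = 0.33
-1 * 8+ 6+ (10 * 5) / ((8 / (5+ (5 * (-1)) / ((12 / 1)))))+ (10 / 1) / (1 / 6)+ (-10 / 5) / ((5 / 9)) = 19931 / 240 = 83.05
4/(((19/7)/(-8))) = -224/19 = -11.79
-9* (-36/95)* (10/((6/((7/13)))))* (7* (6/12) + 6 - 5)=3402/247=13.77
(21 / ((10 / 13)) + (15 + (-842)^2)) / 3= 7090063 / 30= 236335.43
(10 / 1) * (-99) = -990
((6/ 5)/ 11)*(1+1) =0.22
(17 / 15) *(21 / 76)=119 / 380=0.31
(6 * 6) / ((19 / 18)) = 648 / 19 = 34.11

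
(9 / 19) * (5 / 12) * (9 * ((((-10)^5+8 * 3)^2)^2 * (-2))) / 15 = -23661481868164120683.79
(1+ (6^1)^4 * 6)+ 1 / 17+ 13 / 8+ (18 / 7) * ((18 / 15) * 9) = 37158727 / 4760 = 7806.46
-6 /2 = -3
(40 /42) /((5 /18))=24 /7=3.43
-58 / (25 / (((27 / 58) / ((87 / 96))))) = -864 / 725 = -1.19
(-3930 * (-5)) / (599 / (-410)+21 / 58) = -116819250 / 6533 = -17881.41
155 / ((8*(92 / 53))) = 8215 / 736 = 11.16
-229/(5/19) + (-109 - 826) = -9026/5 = -1805.20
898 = 898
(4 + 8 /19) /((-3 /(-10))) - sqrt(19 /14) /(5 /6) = 13.34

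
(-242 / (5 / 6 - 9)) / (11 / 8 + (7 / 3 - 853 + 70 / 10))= -34848 / 990535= -0.04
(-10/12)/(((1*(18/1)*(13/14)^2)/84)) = -6860/1521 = -4.51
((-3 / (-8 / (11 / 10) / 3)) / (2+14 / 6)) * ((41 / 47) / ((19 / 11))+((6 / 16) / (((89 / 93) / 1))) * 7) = 47180529 / 50865280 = 0.93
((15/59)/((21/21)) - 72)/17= -4.22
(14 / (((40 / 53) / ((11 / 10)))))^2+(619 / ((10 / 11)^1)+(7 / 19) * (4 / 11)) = 9174247249 / 8360000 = 1097.40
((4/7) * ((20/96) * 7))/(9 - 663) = -5/3924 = -0.00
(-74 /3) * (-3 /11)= 74 /11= 6.73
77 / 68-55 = -3663 / 68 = -53.87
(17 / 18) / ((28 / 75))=425 / 168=2.53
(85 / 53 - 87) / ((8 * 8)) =-2263 / 1696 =-1.33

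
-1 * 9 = -9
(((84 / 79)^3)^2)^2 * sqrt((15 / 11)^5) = 27767319078887130503577600 * sqrt(165) / 78650801183158298150697971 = 4.53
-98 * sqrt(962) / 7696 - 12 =-12 - 49 * sqrt(962) / 3848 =-12.39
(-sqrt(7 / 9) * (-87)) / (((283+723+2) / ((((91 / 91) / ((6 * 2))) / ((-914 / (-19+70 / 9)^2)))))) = -295829 * sqrt(7) / 895515264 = -0.00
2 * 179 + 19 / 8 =360.38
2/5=0.40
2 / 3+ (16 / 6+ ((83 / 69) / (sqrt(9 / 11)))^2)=218609 / 42849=5.10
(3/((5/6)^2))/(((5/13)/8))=11232/125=89.86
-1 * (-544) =544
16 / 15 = 1.07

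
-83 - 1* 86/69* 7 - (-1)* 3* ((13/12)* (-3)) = -28007/276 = -101.47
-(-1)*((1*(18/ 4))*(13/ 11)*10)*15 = 8775/ 11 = 797.73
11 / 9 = 1.22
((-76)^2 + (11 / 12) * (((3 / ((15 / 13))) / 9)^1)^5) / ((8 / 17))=217430297231791 / 17714700000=12274.00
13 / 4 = 3.25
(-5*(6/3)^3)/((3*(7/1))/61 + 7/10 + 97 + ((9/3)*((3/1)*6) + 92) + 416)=-24400/402627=-0.06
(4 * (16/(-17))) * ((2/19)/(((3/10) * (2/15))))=-3200/323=-9.91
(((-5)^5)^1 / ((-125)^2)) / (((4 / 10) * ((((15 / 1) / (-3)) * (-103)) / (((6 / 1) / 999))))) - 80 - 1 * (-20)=-10289701 / 171495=-60.00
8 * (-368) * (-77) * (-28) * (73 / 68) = -115837568 / 17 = -6813974.59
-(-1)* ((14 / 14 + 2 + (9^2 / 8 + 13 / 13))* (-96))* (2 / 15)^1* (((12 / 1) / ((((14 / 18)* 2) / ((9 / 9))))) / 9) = -5424 / 35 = -154.97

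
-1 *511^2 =-261121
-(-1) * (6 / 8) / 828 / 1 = 1 / 1104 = 0.00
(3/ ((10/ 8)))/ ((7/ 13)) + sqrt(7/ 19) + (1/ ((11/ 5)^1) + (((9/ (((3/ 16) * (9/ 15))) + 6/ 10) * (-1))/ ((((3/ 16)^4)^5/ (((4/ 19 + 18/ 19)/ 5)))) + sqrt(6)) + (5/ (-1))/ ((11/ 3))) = -825311896386153821766749926262/ 127529139466575 + sqrt(133)/ 19 + sqrt(6) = -6471555440883886.56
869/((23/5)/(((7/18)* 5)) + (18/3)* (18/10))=152075/2304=66.00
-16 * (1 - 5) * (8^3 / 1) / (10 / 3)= 49152 / 5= 9830.40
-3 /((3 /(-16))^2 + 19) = -768 /4873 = -0.16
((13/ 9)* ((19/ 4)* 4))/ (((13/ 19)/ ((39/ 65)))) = 361/ 15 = 24.07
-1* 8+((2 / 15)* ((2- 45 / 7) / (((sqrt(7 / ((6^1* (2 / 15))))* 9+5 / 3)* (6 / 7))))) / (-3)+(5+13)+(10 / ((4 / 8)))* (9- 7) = 186* sqrt(35) / 127075+11436626 / 228735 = 50.01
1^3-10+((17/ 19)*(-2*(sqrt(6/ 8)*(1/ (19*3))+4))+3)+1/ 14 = -3481/ 266-17*sqrt(3)/ 1083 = -13.11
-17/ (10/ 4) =-34/ 5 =-6.80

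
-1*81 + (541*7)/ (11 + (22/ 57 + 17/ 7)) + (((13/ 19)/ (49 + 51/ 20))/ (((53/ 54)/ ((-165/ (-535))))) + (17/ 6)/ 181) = 1211721581777185/ 6273430375368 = 193.15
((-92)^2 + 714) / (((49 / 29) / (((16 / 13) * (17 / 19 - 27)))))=-162481664 / 931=-174523.81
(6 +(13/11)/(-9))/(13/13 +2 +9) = 581/1188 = 0.49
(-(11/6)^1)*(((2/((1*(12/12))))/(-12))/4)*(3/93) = 11/4464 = 0.00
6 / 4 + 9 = 21 / 2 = 10.50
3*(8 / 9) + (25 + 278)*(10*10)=90908 / 3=30302.67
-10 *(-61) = 610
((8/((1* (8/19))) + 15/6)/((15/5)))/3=43/18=2.39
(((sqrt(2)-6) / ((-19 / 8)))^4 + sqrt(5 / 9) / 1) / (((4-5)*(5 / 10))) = -14188544 / 130321-2*sqrt(5) / 3 + 393216*sqrt(2) / 6859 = -29.29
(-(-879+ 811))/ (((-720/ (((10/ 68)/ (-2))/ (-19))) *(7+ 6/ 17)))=-17/ 342000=-0.00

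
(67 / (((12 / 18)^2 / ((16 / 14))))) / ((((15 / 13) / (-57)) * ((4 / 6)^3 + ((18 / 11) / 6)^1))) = -6805458 / 455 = -14957.05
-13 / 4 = -3.25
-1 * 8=-8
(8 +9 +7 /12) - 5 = 12.58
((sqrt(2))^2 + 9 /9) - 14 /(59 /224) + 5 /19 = -55926 /1121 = -49.89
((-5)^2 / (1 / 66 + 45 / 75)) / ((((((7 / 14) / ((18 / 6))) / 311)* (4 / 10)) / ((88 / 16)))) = 211674375 / 203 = 1042730.91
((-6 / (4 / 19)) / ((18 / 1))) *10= -95 / 6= -15.83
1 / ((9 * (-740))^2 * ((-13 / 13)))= -0.00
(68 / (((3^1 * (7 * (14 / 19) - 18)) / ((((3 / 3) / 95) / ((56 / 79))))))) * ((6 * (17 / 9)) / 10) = -22831 / 768600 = -0.03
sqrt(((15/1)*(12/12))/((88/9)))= 3*sqrt(330)/44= 1.24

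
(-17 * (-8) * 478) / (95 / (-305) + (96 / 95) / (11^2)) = -45583284560 / 212549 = -214460.12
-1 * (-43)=43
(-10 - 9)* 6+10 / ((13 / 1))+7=-106.23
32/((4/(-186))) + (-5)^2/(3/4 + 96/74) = -447164/303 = -1475.79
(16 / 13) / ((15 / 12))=64 / 65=0.98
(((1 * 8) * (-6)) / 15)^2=256 / 25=10.24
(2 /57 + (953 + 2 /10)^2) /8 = 647370571 /5700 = 113573.78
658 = 658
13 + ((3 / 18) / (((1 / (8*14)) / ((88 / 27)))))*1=5981 / 81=73.84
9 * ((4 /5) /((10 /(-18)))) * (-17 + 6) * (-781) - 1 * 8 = -2783684 /25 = -111347.36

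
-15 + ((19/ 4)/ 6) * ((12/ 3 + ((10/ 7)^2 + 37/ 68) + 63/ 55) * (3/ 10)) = -13.16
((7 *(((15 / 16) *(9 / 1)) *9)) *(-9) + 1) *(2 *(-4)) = 76529 / 2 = 38264.50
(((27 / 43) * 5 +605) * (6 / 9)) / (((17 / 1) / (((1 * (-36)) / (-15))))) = 41840 / 731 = 57.24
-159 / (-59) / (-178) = -159 / 10502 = -0.02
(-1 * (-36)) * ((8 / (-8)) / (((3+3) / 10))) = -60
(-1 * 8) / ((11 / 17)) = -136 / 11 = -12.36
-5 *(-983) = 4915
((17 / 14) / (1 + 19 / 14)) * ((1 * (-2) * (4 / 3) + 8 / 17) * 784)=-87808 / 99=-886.95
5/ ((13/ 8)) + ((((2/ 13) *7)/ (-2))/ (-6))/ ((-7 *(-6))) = 1441/ 468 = 3.08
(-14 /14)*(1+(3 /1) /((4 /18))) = -14.50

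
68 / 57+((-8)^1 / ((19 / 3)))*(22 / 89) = 4468 / 5073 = 0.88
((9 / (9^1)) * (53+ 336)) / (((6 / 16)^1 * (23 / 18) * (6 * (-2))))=-1556 / 23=-67.65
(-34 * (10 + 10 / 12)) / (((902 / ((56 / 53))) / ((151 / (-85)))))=54964 / 71709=0.77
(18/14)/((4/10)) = 45/14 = 3.21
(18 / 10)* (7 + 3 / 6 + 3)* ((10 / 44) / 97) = 0.04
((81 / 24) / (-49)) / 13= -0.01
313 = 313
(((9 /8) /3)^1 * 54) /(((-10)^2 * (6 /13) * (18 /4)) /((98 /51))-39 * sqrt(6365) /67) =142424919 * sqrt(6365) /115097784820 + 2644604235 /11509778482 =0.33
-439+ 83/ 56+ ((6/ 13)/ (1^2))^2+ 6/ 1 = -4081869/ 9464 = -431.30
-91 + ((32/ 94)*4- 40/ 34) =-72561/ 799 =-90.81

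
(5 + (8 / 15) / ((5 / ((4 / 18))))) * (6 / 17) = 6782 / 3825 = 1.77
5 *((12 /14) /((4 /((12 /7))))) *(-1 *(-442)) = 39780 /49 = 811.84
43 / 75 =0.57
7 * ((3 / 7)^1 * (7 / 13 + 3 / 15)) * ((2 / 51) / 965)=96 / 1066325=0.00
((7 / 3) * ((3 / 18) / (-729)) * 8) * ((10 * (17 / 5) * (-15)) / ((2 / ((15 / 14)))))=850 / 729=1.17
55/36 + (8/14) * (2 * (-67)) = -18911/252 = -75.04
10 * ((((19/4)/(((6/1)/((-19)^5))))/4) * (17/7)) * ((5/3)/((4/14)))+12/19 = -379895485619/5472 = -69425344.59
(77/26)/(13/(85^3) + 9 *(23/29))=1371341125/3305230552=0.41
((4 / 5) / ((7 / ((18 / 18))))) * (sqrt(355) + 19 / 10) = 38 / 175 + 4 * sqrt(355) / 35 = 2.37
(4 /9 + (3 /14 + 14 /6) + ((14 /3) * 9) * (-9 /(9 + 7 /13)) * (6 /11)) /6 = -800189 /257796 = -3.10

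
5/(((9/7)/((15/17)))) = 175/51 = 3.43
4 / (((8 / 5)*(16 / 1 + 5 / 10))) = 5 / 33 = 0.15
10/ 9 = 1.11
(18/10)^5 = 59049/3125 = 18.90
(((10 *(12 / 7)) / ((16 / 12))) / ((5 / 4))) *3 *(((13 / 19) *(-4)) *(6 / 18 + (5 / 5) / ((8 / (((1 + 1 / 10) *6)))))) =-97.82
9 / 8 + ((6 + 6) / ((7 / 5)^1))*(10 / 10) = 9.70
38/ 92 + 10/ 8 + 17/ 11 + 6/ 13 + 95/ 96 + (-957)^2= 289175297903/ 315744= 915853.66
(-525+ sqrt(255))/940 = -105/188+ sqrt(255)/940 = -0.54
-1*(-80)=80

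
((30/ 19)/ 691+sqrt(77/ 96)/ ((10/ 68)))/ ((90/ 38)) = 2/ 2073+323 * sqrt(462)/ 2700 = 2.57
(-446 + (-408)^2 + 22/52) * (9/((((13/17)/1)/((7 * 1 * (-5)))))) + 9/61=-1409999444703/20618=-68386819.51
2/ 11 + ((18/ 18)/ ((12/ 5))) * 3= 63/ 44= 1.43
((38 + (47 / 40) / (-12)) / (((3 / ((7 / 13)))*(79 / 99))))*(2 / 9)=1400861 / 739440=1.89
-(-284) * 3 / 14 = 426 / 7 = 60.86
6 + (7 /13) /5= 6.11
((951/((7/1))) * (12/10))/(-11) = -5706/385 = -14.82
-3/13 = -0.23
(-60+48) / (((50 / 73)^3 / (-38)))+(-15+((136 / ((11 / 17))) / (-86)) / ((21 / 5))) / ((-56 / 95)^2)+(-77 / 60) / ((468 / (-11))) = 78261959733625849 / 56945889000000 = 1374.32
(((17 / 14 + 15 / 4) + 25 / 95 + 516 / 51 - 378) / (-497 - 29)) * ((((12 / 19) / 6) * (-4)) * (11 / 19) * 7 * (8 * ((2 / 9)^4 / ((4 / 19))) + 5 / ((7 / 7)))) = -5.99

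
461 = 461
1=1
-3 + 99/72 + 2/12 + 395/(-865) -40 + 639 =2479097/4152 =597.09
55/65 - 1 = -2/13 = -0.15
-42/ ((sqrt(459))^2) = -14/ 153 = -0.09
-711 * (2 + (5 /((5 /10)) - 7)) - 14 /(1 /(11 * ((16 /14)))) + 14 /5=-18641 /5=-3728.20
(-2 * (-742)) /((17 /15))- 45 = 21495 /17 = 1264.41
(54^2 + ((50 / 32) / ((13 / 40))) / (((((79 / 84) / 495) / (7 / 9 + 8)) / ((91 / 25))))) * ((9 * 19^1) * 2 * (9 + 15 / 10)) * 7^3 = 103175671158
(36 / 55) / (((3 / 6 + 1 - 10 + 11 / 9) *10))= -324 / 36025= -0.01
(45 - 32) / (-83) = -13 / 83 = -0.16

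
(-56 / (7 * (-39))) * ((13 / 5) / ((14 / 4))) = 16 / 105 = 0.15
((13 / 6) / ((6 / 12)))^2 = 169 / 9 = 18.78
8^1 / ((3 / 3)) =8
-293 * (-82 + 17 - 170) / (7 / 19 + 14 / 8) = 5232980 / 161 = 32502.98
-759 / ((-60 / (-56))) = -3542 / 5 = -708.40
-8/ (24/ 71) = -71/ 3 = -23.67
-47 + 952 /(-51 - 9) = -943 /15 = -62.87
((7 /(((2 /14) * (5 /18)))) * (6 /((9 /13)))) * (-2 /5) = -611.52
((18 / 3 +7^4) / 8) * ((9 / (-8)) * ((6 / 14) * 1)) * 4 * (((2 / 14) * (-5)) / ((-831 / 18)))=-974835 / 108584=-8.98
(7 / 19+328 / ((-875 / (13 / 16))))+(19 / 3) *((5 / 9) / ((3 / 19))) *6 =120089821 / 897750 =133.77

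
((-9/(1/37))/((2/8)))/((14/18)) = -11988/7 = -1712.57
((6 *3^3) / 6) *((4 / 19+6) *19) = 3186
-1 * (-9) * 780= 7020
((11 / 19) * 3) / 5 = 33 / 95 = 0.35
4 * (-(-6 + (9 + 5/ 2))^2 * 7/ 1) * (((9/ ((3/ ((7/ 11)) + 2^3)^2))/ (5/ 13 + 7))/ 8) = -1618617/ 2027776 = -0.80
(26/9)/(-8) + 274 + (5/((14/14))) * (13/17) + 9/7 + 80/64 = 299878/1071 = 280.00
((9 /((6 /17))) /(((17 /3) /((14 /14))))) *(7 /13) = 2.42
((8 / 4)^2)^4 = 256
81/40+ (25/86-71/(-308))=2.55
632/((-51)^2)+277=721109/2601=277.24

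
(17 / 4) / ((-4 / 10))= -85 / 8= -10.62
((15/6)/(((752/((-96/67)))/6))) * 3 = -270/3149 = -0.09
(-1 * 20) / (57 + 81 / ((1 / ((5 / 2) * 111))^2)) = -80 / 24950253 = -0.00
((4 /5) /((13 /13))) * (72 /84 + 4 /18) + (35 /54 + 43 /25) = 30539 /9450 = 3.23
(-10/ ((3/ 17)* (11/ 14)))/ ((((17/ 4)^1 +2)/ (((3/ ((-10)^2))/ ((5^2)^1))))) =-0.01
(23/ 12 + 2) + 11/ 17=931/ 204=4.56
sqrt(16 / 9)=4 / 3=1.33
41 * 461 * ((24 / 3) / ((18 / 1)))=75604 / 9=8400.44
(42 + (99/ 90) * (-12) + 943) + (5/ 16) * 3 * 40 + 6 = 10153/ 10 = 1015.30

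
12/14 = 6/7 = 0.86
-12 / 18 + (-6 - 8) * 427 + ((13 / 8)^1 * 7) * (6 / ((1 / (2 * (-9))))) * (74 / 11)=-470023 / 33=-14243.12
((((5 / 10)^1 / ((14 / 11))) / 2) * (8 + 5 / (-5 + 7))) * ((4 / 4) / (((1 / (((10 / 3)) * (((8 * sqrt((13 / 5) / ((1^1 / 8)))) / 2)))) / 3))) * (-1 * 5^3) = -4125 * sqrt(130) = -47032.24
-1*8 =-8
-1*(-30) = 30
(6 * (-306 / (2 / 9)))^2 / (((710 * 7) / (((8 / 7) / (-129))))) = -91014192 / 747985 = -121.68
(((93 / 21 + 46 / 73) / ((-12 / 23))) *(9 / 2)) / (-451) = 16215 / 167608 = 0.10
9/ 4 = 2.25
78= 78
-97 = -97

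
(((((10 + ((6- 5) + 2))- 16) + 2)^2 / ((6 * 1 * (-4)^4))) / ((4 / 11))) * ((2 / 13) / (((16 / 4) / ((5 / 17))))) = 55 / 2715648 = 0.00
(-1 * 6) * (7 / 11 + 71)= -4728 / 11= -429.82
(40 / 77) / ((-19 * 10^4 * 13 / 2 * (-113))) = 1 / 268643375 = 0.00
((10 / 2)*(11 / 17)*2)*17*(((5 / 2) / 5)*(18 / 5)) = 198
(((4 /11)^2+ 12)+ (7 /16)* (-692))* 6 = -421977 /242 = -1743.71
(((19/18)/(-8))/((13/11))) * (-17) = 3553/1872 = 1.90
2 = 2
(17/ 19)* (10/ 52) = 85/ 494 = 0.17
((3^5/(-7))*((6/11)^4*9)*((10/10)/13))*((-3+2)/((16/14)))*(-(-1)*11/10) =2.05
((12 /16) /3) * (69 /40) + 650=104069 /160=650.43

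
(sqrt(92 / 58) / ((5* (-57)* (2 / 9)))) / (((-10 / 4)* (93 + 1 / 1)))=3* sqrt(1334) / 1294850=0.00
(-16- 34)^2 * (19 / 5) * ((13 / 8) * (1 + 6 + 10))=524875 / 2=262437.50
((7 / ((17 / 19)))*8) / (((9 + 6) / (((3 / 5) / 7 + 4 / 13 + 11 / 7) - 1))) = 66728 / 16575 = 4.03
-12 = -12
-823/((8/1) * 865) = -0.12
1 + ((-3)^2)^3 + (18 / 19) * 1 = 13888 / 19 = 730.95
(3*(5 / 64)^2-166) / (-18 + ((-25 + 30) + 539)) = -679861 / 2154496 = -0.32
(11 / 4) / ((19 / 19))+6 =35 / 4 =8.75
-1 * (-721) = 721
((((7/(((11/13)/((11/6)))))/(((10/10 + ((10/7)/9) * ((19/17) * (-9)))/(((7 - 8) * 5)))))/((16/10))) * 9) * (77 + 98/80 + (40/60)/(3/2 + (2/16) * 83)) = 9663853745/172672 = 55966.54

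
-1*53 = -53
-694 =-694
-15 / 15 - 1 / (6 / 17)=-23 / 6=-3.83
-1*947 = -947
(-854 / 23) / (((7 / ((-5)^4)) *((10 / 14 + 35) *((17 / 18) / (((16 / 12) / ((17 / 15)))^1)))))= -768600 / 6647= -115.63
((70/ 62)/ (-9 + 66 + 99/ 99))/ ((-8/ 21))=-735/ 14384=-0.05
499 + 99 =598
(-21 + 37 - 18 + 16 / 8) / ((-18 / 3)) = 0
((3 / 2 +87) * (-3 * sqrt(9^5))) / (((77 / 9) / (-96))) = 55742256 / 77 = 723925.40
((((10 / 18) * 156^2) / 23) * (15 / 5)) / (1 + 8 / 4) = 13520 / 23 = 587.83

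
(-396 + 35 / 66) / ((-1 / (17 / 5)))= 443717 / 330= 1344.60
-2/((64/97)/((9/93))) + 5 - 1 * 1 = 3677/992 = 3.71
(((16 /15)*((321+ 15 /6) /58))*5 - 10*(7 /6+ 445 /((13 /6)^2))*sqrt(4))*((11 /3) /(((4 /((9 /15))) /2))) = -2078.39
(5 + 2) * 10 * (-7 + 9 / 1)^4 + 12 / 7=7852 / 7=1121.71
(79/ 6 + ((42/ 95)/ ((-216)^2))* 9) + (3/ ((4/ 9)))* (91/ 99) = 17489957/ 902880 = 19.37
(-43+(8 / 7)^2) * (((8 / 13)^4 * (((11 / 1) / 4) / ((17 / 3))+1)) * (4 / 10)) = -422590464 / 118956565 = -3.55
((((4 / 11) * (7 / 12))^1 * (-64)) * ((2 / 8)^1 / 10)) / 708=-14 / 29205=-0.00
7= 7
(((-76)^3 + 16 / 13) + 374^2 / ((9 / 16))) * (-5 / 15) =22265840 / 351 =63435.44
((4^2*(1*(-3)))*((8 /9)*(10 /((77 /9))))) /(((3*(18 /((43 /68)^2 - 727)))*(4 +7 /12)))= 35837856 /244783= 146.41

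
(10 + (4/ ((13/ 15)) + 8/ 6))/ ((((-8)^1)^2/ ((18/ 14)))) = 933/ 2912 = 0.32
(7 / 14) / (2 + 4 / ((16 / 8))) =1 / 8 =0.12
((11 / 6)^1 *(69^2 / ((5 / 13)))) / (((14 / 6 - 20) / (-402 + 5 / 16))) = 4375649421 / 8480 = 515996.39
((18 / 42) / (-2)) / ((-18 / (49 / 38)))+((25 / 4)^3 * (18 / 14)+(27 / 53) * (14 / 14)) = 425538373 / 1353408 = 314.42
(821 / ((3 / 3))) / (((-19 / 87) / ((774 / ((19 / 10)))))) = -552844980 / 361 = -1531426.54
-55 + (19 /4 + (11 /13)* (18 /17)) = -43629 /884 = -49.35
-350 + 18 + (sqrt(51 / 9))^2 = -979 / 3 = -326.33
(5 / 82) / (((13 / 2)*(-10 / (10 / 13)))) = -0.00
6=6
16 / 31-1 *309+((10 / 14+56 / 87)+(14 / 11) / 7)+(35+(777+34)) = 111945202 / 207669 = 539.06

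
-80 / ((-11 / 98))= 712.73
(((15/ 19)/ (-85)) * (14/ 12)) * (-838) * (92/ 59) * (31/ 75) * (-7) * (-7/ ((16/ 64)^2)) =6558094144/ 1429275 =4588.41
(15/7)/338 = 15/2366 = 0.01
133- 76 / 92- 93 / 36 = 35767 / 276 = 129.59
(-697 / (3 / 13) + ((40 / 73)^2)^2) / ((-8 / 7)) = 1801161471907 / 681557784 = 2642.71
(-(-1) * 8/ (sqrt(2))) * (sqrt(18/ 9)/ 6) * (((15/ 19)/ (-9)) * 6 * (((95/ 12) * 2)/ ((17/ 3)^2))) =-100/ 289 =-0.35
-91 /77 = -13 /11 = -1.18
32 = 32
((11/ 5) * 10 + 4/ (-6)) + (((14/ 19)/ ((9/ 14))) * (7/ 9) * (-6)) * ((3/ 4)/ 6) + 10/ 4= 23767/ 1026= 23.16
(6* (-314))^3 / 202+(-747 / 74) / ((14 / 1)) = -3463956779319 / 104636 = -33104827.97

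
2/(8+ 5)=2/13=0.15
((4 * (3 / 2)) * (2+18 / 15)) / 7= 96 / 35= 2.74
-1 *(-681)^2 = -463761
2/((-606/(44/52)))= -11/3939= -0.00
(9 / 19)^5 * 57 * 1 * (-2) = -354294 / 130321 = -2.72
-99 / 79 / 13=-99 / 1027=-0.10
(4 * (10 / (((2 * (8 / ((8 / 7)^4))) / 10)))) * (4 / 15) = 81920 / 7203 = 11.37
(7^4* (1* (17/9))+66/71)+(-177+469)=3085189/639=4828.15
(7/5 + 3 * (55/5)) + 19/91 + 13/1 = 21662/455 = 47.61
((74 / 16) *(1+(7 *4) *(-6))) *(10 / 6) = -30895 / 24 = -1287.29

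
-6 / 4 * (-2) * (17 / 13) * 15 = 765 / 13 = 58.85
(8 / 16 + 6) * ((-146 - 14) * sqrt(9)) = -3120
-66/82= -33/41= -0.80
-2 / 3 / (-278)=0.00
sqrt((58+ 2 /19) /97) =4*sqrt(127167) /1843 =0.77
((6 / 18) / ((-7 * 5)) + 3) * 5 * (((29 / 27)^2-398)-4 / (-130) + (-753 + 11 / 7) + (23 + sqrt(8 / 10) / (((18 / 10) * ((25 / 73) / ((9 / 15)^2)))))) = -117196689296 / 6965595 + 45844 * sqrt(5) / 13125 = -16817.27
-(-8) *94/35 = 21.49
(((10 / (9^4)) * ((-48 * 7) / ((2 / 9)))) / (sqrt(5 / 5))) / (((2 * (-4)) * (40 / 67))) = 469 / 972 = 0.48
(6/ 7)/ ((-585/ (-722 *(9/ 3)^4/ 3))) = 12996/ 455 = 28.56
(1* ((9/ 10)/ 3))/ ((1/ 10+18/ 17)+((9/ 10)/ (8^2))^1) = 3264/ 12761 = 0.26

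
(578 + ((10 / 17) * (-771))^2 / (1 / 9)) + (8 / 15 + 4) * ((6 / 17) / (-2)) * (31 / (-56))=37461484899 / 20230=1851778.79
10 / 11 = 0.91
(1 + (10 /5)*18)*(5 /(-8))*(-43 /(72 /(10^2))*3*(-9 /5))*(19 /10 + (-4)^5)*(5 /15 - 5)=-35572274.06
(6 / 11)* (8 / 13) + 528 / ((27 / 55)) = 1384672 / 1287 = 1075.89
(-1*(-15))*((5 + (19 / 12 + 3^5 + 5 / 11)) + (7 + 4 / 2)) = 170965 / 44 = 3885.57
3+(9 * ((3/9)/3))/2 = 7/2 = 3.50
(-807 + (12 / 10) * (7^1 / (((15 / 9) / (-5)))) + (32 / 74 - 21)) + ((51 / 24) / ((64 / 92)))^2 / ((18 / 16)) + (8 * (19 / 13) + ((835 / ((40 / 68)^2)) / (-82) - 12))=-1588864885859 / 1817487360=-874.21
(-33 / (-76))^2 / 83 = 1089 / 479408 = 0.00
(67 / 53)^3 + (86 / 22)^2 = 311665896 / 18014117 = 17.30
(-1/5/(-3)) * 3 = 1/5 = 0.20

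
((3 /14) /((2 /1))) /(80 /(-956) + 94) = 239 /209496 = 0.00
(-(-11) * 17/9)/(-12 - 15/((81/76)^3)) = -3680721/4320644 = -0.85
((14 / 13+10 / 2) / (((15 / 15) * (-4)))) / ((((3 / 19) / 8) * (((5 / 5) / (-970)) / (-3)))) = -2911940 / 13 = -223995.38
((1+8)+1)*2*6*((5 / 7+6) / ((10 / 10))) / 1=5640 / 7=805.71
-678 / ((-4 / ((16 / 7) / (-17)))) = -2712 / 119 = -22.79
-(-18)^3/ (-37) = -5832/ 37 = -157.62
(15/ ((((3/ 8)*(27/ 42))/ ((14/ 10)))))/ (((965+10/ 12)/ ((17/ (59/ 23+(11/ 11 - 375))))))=-613088/ 148520055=-0.00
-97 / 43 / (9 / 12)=-388 / 129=-3.01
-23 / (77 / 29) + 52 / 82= -25345 / 3157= -8.03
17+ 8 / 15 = 263 / 15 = 17.53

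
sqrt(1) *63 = 63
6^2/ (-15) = -12/ 5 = -2.40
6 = 6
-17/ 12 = -1.42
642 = 642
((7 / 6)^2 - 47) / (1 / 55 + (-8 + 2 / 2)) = 90365 / 13824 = 6.54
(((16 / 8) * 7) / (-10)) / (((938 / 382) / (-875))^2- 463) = 798021875 / 263917229886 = 0.00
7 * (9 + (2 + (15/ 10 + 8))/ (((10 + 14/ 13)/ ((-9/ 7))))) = 1717/ 32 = 53.66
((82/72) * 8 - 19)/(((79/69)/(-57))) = 38893/79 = 492.32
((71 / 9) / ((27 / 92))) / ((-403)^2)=6532 / 39465387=0.00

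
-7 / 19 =-0.37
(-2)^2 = 4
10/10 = 1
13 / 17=0.76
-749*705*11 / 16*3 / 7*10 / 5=-2489355 / 8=-311169.38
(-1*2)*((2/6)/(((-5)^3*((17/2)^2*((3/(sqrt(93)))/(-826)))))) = -6608*sqrt(93)/325125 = -0.20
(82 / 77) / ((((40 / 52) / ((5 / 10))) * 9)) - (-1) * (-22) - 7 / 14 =-77696 / 3465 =-22.42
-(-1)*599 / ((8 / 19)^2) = 216239 / 64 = 3378.73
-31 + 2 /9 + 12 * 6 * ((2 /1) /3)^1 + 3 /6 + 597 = 11065 /18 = 614.72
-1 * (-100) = 100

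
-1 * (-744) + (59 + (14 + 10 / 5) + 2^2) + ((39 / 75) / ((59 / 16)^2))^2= 6232878639959 / 7573350625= 823.00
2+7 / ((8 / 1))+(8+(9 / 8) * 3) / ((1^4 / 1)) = 57 / 4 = 14.25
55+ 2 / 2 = 56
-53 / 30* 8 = -212 / 15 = -14.13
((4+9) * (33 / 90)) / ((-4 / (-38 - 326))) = 13013 / 30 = 433.77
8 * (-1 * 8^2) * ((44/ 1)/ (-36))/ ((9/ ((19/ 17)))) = 107008/ 1377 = 77.71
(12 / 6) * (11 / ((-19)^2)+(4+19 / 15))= 57368 / 5415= 10.59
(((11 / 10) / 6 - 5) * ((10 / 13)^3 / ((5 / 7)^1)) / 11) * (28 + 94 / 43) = -2387140 / 283413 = -8.42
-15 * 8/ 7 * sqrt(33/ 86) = -60 * sqrt(2838)/ 301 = -10.62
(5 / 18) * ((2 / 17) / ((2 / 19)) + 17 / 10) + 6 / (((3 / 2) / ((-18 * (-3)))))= 132671 / 612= 216.78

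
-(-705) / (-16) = -705 / 16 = -44.06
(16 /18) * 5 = 40 /9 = 4.44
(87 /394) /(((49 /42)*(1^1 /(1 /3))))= 87 /1379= 0.06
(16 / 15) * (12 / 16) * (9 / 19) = 36 / 95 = 0.38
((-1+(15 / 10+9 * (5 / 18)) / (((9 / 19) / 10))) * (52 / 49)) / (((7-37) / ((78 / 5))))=-507676 / 11025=-46.05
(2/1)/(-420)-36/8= -473/105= -4.50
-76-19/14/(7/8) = -3800/49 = -77.55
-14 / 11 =-1.27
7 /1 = 7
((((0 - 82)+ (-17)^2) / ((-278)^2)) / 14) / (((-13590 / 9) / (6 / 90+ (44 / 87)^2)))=-280669 / 6870060710800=-0.00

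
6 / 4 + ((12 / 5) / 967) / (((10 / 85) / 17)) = 17973 / 9670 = 1.86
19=19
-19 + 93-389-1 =-316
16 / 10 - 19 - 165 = -912 / 5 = -182.40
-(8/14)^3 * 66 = -4224/343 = -12.31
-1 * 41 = -41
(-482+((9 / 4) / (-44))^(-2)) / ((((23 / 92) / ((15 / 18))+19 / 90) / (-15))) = 201650 / 69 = 2922.46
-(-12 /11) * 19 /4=57 /11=5.18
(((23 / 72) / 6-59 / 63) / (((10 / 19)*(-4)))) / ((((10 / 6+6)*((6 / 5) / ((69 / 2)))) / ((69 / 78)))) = 1167227 / 838656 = 1.39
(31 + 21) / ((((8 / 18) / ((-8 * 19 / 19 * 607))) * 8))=-71019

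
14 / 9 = 1.56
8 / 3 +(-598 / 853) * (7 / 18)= 18379 / 7677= 2.39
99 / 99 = 1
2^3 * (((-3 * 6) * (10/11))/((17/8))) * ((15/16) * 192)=-2073600/187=-11088.77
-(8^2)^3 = -262144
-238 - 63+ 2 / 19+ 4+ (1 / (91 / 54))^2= -296.54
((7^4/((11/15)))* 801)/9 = 3205335/11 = 291394.09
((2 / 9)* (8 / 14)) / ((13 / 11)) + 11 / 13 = 781 / 819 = 0.95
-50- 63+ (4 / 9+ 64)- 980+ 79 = -949.56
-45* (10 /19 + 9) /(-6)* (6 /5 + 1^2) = 157.18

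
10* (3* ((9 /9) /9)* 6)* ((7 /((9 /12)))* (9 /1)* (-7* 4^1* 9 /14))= -30240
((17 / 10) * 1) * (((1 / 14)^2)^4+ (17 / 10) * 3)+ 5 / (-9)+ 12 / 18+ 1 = 6495685530749 / 664105075200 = 9.78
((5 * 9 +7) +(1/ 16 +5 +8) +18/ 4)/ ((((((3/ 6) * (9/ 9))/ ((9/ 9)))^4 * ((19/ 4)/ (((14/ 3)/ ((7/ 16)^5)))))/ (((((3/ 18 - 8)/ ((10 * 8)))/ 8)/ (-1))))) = 81625088/ 97755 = 835.00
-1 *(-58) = 58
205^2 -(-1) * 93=42118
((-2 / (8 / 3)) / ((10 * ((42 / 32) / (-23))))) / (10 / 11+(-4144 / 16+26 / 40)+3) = -2024 / 391839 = -0.01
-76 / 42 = -1.81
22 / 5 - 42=-188 / 5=-37.60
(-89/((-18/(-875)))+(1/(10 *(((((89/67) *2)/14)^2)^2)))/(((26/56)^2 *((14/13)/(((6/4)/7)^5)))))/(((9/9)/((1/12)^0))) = -1270329454145873/293633687880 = -4326.24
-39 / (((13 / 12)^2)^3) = -8957952 / 371293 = -24.13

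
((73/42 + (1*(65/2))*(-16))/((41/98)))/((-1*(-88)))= -152369/10824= -14.08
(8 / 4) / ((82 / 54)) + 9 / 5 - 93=-18426 / 205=-89.88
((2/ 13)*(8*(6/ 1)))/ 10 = 48/ 65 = 0.74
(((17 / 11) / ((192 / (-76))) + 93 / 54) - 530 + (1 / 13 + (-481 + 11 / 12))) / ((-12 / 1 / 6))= 20775185 / 41184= 504.45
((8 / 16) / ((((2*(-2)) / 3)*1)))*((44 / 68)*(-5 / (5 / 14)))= 231 / 68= 3.40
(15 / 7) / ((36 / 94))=235 / 42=5.60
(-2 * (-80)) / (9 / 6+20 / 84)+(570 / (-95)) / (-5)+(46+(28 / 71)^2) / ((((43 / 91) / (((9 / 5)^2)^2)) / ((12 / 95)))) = 222.78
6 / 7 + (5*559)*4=78266 / 7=11180.86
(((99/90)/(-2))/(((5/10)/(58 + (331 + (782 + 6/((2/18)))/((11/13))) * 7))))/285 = -1793/50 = -35.86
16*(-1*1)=-16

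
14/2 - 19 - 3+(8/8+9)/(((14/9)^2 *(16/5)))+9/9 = -19927/1568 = -12.71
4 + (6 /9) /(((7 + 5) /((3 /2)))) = 49 /12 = 4.08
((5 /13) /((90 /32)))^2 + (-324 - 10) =-4571870 /13689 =-333.98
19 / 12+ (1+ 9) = 139 / 12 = 11.58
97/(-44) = -97/44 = -2.20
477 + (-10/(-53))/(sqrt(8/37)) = 5 * sqrt(74)/106 + 477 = 477.41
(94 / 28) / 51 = 47 / 714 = 0.07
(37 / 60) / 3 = 37 / 180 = 0.21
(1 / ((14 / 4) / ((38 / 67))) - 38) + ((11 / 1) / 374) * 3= -601957 / 15946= -37.75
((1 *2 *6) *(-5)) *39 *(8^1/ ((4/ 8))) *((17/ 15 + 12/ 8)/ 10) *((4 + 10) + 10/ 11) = -8084544/ 55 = -146991.71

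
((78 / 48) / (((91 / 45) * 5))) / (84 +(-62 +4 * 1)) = 9 / 1456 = 0.01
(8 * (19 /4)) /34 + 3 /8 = 203 /136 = 1.49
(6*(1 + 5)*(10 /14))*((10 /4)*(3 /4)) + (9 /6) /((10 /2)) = 1698 /35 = 48.51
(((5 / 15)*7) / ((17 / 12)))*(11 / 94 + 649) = 1069.13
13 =13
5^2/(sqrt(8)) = 25 *sqrt(2)/4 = 8.84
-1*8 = -8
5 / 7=0.71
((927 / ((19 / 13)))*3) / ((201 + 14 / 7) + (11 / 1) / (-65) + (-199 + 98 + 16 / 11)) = 25849395 / 1403131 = 18.42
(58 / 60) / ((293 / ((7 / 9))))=203 / 79110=0.00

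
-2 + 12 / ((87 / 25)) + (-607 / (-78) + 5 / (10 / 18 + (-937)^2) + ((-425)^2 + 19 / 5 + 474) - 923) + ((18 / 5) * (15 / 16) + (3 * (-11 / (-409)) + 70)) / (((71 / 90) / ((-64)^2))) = 364348735644836362153 / 648793120765335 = 561579.22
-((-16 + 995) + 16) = -995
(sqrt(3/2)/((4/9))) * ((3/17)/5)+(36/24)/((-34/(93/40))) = -279/2720+27 * sqrt(6)/680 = -0.01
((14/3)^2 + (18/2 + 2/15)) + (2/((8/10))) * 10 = 2516/45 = 55.91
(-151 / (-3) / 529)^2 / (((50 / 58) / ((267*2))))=117698762 / 20988075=5.61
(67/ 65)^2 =4489/ 4225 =1.06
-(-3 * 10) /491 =30 /491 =0.06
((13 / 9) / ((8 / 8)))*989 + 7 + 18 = 13082 / 9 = 1453.56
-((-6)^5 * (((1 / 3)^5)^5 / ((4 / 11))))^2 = -7744 / 12157665459056928801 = -0.00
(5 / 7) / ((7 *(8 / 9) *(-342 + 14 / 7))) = -9 / 26656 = -0.00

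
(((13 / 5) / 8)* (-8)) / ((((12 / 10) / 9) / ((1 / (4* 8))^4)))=-0.00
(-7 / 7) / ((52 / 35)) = -0.67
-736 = -736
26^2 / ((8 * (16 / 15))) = 2535 / 32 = 79.22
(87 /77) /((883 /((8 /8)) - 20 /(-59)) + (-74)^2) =1711 /9630159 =0.00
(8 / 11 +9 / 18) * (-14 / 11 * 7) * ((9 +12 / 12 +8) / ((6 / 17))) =-67473 / 121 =-557.63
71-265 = -194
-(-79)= 79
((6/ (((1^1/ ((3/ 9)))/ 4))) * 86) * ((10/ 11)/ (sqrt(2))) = 3440 * sqrt(2)/ 11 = 442.26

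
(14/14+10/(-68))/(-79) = -29/2686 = -0.01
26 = 26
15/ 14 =1.07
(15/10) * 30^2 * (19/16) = 12825/8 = 1603.12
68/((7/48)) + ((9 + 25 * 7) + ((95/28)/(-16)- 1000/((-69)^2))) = 1386112313/2132928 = 649.86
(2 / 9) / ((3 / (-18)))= -4 / 3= -1.33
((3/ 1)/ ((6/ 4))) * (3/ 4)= 3/ 2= 1.50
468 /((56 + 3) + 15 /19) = 7.83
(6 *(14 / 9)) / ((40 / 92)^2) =3703 / 75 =49.37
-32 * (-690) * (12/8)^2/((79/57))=2831760/79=35845.06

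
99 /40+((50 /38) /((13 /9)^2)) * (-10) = -3.83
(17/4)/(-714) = -1/168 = -0.01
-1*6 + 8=2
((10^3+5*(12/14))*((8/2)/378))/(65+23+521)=14060/805707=0.02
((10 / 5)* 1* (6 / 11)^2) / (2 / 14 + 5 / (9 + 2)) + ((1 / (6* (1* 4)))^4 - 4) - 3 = -503967491 / 83939328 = -6.00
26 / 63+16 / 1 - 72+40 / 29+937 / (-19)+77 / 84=-14247203 / 138852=-102.61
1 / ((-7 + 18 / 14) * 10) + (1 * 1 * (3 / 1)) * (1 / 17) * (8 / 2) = 4681 / 6800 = 0.69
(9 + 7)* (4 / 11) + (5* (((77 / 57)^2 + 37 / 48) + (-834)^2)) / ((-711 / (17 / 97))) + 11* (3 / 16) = -8374215757361 / 9859246452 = -849.38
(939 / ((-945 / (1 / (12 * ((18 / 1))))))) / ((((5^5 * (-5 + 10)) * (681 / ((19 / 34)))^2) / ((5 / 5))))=-112993 / 569949515572500000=-0.00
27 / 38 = 0.71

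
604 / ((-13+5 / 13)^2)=25519 / 6724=3.80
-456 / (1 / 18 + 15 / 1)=-8208 / 271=-30.29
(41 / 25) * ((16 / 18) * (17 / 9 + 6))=23288 / 2025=11.50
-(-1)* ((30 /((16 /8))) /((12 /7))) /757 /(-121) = -35 /366388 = -0.00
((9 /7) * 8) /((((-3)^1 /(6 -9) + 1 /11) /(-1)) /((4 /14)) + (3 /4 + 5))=3168 /595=5.32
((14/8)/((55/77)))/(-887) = -49/17740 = -0.00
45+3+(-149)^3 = -3307901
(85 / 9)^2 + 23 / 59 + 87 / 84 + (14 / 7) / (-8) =6046501 / 66906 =90.37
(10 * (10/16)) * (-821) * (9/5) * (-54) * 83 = 82793745/2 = 41396872.50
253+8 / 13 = 3297 / 13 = 253.62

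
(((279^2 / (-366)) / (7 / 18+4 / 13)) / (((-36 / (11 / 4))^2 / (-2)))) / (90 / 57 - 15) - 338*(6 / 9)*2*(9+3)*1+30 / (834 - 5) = -485015885094083 / 89681087360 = -5408.23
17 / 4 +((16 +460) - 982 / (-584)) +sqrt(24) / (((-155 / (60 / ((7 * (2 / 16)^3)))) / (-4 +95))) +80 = 41021 / 73 - 159744 * sqrt(6) / 31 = -12060.37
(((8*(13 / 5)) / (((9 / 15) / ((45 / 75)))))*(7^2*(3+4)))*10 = 71344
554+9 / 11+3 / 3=6114 / 11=555.82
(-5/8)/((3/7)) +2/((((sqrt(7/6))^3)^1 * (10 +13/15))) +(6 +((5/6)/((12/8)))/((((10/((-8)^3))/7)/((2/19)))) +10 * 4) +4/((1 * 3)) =180 * sqrt(42)/7987 +34085/1368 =25.06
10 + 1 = 11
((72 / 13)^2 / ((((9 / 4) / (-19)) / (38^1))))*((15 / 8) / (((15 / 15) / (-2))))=6238080 / 169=36911.72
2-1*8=-6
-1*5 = -5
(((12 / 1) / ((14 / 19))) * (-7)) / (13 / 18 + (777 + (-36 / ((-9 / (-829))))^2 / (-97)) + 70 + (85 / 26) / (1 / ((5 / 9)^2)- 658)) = 21177983034 / 20901484583635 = 0.00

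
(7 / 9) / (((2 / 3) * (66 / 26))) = 91 / 198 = 0.46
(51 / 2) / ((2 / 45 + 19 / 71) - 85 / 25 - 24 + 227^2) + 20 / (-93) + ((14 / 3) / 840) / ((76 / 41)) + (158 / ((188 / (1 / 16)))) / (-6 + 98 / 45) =-254195101637429923 / 1128231723725112960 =-0.23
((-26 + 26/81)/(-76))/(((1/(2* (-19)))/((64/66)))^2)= 40468480/88209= 458.78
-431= -431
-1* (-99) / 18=11 / 2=5.50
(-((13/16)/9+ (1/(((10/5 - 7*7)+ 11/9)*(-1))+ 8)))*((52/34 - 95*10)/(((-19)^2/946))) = 229407785497/11377998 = 20162.40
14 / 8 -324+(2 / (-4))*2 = -1293 / 4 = -323.25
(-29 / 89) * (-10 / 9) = 290 / 801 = 0.36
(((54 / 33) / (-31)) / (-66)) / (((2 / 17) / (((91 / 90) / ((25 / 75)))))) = 1547 / 75020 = 0.02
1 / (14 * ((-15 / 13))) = -13 / 210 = -0.06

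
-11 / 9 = -1.22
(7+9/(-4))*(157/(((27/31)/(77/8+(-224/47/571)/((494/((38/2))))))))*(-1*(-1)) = 2484096743093/301433184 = 8240.95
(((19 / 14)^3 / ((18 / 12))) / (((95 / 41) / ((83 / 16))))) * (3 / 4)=1228483 / 439040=2.80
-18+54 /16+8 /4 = -101 /8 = -12.62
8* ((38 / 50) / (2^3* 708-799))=152 / 121625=0.00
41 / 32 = 1.28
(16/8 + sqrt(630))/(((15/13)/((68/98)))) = 884/735 + 442 * sqrt(70)/245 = 16.30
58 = 58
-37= -37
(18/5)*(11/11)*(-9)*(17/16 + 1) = -2673/40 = -66.82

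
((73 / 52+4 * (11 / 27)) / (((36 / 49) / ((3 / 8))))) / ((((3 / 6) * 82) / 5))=1043455 / 5526144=0.19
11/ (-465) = -11/ 465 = -0.02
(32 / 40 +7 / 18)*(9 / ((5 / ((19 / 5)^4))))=13944347 / 31250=446.22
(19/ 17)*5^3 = 2375/ 17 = 139.71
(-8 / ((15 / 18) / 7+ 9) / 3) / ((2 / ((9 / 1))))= -504 / 383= -1.32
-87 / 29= -3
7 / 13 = 0.54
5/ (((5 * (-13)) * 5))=-1/ 65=-0.02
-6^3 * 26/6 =-936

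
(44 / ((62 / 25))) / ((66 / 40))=1000 / 93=10.75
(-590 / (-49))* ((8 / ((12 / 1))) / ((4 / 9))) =885 / 49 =18.06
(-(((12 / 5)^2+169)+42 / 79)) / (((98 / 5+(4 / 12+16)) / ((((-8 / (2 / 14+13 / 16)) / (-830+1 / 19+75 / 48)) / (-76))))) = 177254912 / 273184518915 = 0.00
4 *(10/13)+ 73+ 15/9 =3032/39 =77.74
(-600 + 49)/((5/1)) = -551/5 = -110.20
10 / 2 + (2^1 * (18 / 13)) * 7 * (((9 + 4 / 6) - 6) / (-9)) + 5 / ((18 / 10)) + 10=1156 / 117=9.88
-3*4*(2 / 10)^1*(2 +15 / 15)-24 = -156 / 5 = -31.20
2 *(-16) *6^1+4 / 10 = -958 / 5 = -191.60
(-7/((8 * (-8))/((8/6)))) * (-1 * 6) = -7/8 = -0.88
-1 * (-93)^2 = -8649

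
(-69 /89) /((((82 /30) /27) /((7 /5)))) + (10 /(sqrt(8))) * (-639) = -2269.93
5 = 5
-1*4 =-4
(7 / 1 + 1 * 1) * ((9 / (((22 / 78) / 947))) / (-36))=-73866 / 11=-6715.09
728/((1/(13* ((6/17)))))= 56784/17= 3340.24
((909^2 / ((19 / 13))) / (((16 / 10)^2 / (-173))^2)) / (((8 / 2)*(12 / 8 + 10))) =56127017.06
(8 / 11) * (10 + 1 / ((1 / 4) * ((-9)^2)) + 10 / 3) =8672 / 891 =9.73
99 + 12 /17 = 1695 /17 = 99.71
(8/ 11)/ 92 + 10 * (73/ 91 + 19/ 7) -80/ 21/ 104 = 346688/ 9867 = 35.14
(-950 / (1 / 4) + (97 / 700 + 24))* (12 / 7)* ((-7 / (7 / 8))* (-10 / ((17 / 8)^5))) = -11950.73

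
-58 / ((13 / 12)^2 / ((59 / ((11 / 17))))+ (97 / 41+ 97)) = -343459296 / 588492187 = -0.58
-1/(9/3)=-1/3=-0.33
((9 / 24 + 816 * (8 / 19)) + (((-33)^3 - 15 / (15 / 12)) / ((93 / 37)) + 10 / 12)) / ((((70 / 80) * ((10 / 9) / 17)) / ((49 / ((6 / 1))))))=-23479088297 / 11780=-1993131.43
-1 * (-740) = 740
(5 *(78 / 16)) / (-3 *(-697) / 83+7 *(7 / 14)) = 16185 / 19052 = 0.85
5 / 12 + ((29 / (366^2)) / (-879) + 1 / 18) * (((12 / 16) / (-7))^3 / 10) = 1196642068333 / 2871988062720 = 0.42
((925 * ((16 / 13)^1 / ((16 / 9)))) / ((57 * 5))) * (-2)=-1110 / 247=-4.49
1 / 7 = 0.14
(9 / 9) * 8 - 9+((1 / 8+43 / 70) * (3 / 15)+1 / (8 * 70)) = -2381 / 2800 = -0.85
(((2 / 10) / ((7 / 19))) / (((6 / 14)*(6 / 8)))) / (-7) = -76 / 315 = -0.24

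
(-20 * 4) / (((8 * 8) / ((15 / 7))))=-75 / 28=-2.68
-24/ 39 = -8/ 13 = -0.62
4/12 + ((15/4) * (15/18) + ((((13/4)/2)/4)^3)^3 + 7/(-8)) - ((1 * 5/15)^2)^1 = 782947719470869/316659348799488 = 2.47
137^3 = 2571353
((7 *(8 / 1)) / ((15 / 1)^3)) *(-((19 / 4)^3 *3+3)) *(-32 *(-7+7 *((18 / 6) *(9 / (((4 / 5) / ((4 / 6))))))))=29173522 / 1125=25932.02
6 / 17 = 0.35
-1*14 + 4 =-10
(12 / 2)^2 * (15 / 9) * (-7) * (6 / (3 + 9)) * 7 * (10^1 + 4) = -20580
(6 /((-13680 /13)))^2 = 169 /5198400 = 0.00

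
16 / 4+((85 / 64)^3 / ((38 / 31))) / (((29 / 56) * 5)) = 171094369 / 36110336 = 4.74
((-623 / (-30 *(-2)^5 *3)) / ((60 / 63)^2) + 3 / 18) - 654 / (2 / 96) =-12054555581 / 384000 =-31392.07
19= 19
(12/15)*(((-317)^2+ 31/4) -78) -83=80252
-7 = -7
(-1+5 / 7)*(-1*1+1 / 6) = 5 / 21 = 0.24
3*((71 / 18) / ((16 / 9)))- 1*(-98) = 3349 / 32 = 104.66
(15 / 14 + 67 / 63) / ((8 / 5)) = 1345 / 1008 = 1.33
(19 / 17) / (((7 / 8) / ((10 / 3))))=1520 / 357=4.26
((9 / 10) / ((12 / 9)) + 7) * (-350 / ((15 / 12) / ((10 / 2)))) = -10745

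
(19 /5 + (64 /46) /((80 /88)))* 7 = 4291 /115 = 37.31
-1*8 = -8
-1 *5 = -5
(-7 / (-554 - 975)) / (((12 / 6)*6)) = 7 / 18348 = 0.00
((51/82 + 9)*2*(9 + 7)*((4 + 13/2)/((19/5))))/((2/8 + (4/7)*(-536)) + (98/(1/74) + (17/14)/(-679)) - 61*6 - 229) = 12600393120/94059964721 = 0.13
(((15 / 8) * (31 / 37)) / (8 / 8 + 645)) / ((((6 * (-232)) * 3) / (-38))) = 155 / 7004544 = 0.00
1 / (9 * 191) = 1 / 1719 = 0.00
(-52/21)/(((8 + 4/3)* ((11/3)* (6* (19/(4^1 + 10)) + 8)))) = -39/8701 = -0.00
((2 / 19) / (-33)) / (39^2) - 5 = -4768337 / 953667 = -5.00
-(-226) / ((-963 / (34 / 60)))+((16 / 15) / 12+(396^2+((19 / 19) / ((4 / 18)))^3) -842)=18034880749 / 115560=156065.08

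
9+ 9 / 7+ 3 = 93 / 7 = 13.29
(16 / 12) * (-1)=-4 / 3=-1.33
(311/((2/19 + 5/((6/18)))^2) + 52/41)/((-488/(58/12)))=-0.03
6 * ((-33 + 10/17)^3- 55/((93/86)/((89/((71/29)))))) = -2329111583486/10813513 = -215388.98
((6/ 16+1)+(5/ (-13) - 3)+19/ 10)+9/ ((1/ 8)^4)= 19169223/ 520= 36863.89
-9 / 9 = -1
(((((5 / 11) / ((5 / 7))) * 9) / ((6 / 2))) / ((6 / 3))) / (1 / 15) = 315 / 22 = 14.32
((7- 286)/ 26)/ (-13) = 279/ 338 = 0.83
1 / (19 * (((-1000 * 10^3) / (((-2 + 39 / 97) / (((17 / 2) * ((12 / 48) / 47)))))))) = 1457 / 783275000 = 0.00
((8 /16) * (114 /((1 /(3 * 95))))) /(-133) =-855 /7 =-122.14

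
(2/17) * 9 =18/17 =1.06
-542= -542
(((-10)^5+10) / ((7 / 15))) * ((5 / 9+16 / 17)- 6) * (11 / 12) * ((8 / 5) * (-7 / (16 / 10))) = -6191374.26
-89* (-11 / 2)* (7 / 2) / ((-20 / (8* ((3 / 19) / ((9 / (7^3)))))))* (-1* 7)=16454053 / 570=28866.76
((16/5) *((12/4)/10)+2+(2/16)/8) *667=3175587/1600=1984.74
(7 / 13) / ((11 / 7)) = 0.34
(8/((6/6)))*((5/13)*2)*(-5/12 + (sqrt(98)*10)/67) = -100/39 + 5600*sqrt(2)/871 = 6.53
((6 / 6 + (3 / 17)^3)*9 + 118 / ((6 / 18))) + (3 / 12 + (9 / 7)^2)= 351430301 / 962948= 364.95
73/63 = 1.16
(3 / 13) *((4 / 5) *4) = 48 / 65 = 0.74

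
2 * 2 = 4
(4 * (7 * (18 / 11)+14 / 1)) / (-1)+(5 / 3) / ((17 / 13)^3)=-16386845 / 162129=-101.07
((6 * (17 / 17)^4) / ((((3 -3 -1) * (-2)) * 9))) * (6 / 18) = 1 / 9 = 0.11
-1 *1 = -1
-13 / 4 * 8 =-26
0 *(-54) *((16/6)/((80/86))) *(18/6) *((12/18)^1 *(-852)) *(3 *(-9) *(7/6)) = 0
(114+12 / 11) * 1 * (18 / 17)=121.86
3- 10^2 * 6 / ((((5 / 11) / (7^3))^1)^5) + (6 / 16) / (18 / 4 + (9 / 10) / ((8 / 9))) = -2697507137387064511729 / 18375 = -146803109517663374.79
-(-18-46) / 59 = 64 / 59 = 1.08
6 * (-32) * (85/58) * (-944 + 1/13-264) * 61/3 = 2605441760/377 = 6910986.10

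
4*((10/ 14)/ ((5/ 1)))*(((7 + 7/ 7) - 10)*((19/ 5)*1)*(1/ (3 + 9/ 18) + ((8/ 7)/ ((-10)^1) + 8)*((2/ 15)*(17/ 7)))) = -528656/ 42875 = -12.33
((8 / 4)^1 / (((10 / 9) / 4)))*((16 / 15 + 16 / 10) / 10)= 48 / 25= 1.92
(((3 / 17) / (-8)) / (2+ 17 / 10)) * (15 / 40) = -45 / 20128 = -0.00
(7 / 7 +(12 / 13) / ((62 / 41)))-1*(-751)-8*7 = 280734 / 403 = 696.61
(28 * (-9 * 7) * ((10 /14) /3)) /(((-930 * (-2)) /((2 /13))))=-14 /403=-0.03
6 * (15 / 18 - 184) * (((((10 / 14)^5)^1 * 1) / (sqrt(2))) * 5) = -722.46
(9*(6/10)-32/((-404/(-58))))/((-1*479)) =-407/241895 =-0.00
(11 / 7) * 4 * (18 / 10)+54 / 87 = 12114 / 1015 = 11.93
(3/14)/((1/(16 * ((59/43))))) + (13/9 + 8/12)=6.82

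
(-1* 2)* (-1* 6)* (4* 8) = 384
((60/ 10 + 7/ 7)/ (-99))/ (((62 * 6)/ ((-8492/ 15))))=0.11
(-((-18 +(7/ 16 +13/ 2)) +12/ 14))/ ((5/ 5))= 1143/ 112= 10.21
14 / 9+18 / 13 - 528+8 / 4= -61198 / 117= -523.06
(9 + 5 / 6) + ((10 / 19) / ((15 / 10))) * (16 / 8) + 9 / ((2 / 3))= 1370 / 57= 24.04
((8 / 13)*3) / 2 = 12 / 13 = 0.92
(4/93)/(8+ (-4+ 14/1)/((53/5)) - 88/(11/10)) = -106/175119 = -0.00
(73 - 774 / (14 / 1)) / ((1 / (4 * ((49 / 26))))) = 1736 / 13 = 133.54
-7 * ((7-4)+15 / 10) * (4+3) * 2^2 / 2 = -441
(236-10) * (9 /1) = 2034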